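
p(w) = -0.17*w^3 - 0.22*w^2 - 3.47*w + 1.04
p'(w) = -0.51*w^2 - 0.44*w - 3.47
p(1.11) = -3.32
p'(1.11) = -4.59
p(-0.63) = 3.18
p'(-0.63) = -3.40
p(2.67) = -13.03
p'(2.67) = -8.28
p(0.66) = -1.39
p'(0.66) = -3.98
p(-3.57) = 18.36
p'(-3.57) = -8.40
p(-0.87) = 4.00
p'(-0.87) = -3.47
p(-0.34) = 2.20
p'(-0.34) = -3.38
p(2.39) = -10.83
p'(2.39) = -7.43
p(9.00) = -171.94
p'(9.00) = -48.74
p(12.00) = -366.04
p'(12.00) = -82.19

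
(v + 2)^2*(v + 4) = v^3 + 8*v^2 + 20*v + 16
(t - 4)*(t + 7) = t^2 + 3*t - 28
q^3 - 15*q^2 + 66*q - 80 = (q - 8)*(q - 5)*(q - 2)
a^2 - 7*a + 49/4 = (a - 7/2)^2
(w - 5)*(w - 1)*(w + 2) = w^3 - 4*w^2 - 7*w + 10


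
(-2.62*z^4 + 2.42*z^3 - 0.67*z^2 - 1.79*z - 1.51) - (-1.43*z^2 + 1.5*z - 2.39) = -2.62*z^4 + 2.42*z^3 + 0.76*z^2 - 3.29*z + 0.88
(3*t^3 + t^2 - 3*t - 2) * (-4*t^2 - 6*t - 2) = -12*t^5 - 22*t^4 + 24*t^2 + 18*t + 4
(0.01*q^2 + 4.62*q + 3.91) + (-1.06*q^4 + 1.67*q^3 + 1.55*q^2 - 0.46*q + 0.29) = -1.06*q^4 + 1.67*q^3 + 1.56*q^2 + 4.16*q + 4.2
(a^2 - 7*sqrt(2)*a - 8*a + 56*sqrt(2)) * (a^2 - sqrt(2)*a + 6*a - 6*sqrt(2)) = a^4 - 8*sqrt(2)*a^3 - 2*a^3 - 34*a^2 + 16*sqrt(2)*a^2 - 28*a + 384*sqrt(2)*a - 672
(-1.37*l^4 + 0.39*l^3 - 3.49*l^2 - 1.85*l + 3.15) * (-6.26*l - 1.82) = 8.5762*l^5 + 0.0520000000000005*l^4 + 21.1376*l^3 + 17.9328*l^2 - 16.352*l - 5.733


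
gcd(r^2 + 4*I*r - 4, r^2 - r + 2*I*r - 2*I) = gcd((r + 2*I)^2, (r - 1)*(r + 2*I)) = r + 2*I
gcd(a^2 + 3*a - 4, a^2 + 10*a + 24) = a + 4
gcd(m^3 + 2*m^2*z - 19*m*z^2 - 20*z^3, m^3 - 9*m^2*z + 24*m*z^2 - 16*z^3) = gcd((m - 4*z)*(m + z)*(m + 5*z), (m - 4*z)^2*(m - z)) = -m + 4*z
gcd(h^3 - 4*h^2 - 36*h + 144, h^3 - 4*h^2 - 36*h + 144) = h^3 - 4*h^2 - 36*h + 144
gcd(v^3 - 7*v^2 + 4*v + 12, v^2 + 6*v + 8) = 1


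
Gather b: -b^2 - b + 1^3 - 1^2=-b^2 - b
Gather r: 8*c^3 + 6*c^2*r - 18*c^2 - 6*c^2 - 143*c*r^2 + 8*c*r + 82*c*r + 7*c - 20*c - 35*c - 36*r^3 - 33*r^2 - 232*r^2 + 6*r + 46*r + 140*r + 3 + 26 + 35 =8*c^3 - 24*c^2 - 48*c - 36*r^3 + r^2*(-143*c - 265) + r*(6*c^2 + 90*c + 192) + 64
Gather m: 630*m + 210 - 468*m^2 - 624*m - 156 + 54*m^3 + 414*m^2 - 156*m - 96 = 54*m^3 - 54*m^2 - 150*m - 42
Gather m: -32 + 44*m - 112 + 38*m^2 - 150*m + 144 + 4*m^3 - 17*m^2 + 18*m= 4*m^3 + 21*m^2 - 88*m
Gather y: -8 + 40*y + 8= 40*y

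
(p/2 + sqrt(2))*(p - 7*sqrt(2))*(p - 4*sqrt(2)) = p^3/2 - 9*sqrt(2)*p^2/2 + 6*p + 56*sqrt(2)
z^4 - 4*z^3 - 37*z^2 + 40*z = z*(z - 8)*(z - 1)*(z + 5)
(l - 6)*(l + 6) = l^2 - 36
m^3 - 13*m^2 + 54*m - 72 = (m - 6)*(m - 4)*(m - 3)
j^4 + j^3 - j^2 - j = j*(j - 1)*(j + 1)^2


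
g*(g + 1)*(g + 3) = g^3 + 4*g^2 + 3*g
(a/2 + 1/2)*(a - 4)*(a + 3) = a^3/2 - 13*a/2 - 6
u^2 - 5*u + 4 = (u - 4)*(u - 1)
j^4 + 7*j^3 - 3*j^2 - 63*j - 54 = (j - 3)*(j + 1)*(j + 3)*(j + 6)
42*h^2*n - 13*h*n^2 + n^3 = n*(-7*h + n)*(-6*h + n)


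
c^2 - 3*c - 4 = (c - 4)*(c + 1)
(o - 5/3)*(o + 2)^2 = o^3 + 7*o^2/3 - 8*o/3 - 20/3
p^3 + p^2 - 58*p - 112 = (p - 8)*(p + 2)*(p + 7)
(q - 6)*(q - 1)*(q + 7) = q^3 - 43*q + 42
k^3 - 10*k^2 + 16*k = k*(k - 8)*(k - 2)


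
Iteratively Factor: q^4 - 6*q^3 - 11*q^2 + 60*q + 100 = (q + 2)*(q^3 - 8*q^2 + 5*q + 50) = (q - 5)*(q + 2)*(q^2 - 3*q - 10) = (q - 5)*(q + 2)^2*(q - 5)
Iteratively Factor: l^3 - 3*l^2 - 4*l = (l - 4)*(l^2 + l) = l*(l - 4)*(l + 1)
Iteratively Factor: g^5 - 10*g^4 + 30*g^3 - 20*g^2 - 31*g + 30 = (g - 3)*(g^4 - 7*g^3 + 9*g^2 + 7*g - 10) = (g - 3)*(g + 1)*(g^3 - 8*g^2 + 17*g - 10) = (g - 3)*(g - 2)*(g + 1)*(g^2 - 6*g + 5) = (g - 5)*(g - 3)*(g - 2)*(g + 1)*(g - 1)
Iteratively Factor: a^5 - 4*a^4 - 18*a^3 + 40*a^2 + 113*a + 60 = (a - 4)*(a^4 - 18*a^2 - 32*a - 15) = (a - 4)*(a + 1)*(a^3 - a^2 - 17*a - 15) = (a - 4)*(a + 1)^2*(a^2 - 2*a - 15) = (a - 5)*(a - 4)*(a + 1)^2*(a + 3)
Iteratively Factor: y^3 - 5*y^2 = (y)*(y^2 - 5*y) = y*(y - 5)*(y)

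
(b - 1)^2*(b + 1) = b^3 - b^2 - b + 1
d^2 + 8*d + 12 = (d + 2)*(d + 6)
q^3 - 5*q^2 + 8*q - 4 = (q - 2)^2*(q - 1)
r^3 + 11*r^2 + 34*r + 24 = (r + 1)*(r + 4)*(r + 6)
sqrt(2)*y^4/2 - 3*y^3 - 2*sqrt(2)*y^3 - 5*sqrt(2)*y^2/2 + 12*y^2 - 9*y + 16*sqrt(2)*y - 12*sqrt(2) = (y - 3)*(y - 1)*(y - 4*sqrt(2))*(sqrt(2)*y/2 + 1)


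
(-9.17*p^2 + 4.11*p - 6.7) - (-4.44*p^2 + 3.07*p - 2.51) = -4.73*p^2 + 1.04*p - 4.19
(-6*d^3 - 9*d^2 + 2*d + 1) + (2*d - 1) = -6*d^3 - 9*d^2 + 4*d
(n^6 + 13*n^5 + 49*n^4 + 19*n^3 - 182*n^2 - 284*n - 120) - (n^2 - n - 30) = n^6 + 13*n^5 + 49*n^4 + 19*n^3 - 183*n^2 - 283*n - 90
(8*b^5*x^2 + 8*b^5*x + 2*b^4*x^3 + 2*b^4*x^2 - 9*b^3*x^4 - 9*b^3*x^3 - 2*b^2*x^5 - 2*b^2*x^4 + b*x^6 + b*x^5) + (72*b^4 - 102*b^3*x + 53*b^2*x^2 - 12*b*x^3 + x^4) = 8*b^5*x^2 + 8*b^5*x + 2*b^4*x^3 + 2*b^4*x^2 + 72*b^4 - 9*b^3*x^4 - 9*b^3*x^3 - 102*b^3*x - 2*b^2*x^5 - 2*b^2*x^4 + 53*b^2*x^2 + b*x^6 + b*x^5 - 12*b*x^3 + x^4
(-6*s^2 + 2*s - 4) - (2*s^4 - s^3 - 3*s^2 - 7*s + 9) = -2*s^4 + s^3 - 3*s^2 + 9*s - 13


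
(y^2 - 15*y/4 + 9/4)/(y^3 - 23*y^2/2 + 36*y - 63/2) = (4*y - 3)/(2*(2*y^2 - 17*y + 21))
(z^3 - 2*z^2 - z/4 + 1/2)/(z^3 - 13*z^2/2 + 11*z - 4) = (z + 1/2)/(z - 4)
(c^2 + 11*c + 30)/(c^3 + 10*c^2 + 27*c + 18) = (c + 5)/(c^2 + 4*c + 3)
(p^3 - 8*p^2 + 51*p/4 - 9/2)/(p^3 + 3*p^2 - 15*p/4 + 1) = (2*p^2 - 15*p + 18)/(2*p^2 + 7*p - 4)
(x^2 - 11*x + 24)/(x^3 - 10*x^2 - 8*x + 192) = (x - 3)/(x^2 - 2*x - 24)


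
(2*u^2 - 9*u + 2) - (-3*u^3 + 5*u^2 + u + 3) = 3*u^3 - 3*u^2 - 10*u - 1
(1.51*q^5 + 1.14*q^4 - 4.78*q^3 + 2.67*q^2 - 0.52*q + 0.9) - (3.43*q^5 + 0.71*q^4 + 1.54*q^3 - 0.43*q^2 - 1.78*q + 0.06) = -1.92*q^5 + 0.43*q^4 - 6.32*q^3 + 3.1*q^2 + 1.26*q + 0.84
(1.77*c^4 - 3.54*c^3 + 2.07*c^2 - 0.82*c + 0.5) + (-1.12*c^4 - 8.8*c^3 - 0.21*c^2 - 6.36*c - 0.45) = 0.65*c^4 - 12.34*c^3 + 1.86*c^2 - 7.18*c + 0.05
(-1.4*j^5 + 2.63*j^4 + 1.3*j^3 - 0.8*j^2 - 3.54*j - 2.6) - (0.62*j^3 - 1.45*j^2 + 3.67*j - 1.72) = -1.4*j^5 + 2.63*j^4 + 0.68*j^3 + 0.65*j^2 - 7.21*j - 0.88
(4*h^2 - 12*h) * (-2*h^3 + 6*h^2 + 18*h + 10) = -8*h^5 + 48*h^4 - 176*h^2 - 120*h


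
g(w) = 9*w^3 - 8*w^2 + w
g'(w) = 27*w^2 - 16*w + 1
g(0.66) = -0.24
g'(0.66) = 2.20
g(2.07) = 47.62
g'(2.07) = 83.57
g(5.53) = 1282.89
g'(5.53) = 738.20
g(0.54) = -0.38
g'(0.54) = 0.23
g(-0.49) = -3.47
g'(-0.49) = 15.32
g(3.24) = 225.37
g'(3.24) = 232.60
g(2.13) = 52.81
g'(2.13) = 89.42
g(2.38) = 78.40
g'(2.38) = 115.86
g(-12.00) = -16716.00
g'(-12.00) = 4081.00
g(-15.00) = -32190.00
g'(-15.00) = 6316.00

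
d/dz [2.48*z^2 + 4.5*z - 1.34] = 4.96*z + 4.5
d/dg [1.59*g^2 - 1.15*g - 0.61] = 3.18*g - 1.15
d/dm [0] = 0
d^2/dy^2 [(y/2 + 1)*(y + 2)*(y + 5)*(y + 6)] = 6*y^2 + 45*y + 78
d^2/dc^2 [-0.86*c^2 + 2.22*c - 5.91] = -1.72000000000000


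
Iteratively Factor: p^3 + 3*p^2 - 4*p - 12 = (p + 3)*(p^2 - 4) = (p - 2)*(p + 3)*(p + 2)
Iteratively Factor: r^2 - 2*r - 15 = (r - 5)*(r + 3)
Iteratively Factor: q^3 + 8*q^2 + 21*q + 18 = (q + 3)*(q^2 + 5*q + 6) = (q + 3)^2*(q + 2)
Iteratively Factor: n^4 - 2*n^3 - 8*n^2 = (n)*(n^3 - 2*n^2 - 8*n) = n*(n + 2)*(n^2 - 4*n) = n*(n - 4)*(n + 2)*(n)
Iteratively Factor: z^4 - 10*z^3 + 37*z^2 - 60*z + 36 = (z - 3)*(z^3 - 7*z^2 + 16*z - 12) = (z - 3)^2*(z^2 - 4*z + 4) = (z - 3)^2*(z - 2)*(z - 2)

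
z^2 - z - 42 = (z - 7)*(z + 6)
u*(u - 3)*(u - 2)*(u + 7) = u^4 + 2*u^3 - 29*u^2 + 42*u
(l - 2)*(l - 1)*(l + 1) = l^3 - 2*l^2 - l + 2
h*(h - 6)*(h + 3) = h^3 - 3*h^2 - 18*h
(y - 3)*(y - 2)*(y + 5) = y^3 - 19*y + 30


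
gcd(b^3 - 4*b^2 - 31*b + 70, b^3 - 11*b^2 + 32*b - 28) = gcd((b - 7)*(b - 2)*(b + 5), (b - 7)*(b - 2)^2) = b^2 - 9*b + 14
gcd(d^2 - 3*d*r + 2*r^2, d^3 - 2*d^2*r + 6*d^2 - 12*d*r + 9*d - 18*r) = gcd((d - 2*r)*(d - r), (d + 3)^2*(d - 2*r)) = -d + 2*r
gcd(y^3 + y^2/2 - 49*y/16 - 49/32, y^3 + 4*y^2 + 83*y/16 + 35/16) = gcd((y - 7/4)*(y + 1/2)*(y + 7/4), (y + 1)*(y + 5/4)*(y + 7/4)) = y + 7/4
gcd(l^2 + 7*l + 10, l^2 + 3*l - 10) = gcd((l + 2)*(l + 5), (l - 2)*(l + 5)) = l + 5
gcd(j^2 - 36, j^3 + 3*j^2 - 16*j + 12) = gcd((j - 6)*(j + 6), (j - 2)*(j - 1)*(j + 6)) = j + 6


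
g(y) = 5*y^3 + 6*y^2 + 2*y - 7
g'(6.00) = 614.00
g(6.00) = 1301.00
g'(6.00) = 614.00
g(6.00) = 1301.00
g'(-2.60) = 72.20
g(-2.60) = -59.52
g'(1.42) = 49.29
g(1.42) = 22.25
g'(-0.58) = 0.09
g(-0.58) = -7.12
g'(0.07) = 2.91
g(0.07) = -6.83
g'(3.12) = 185.46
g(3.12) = 209.50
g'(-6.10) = 486.95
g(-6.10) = -930.84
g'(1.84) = 74.86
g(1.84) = 48.14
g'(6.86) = 790.21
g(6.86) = 1903.22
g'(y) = 15*y^2 + 12*y + 2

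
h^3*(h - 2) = h^4 - 2*h^3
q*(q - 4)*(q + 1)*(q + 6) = q^4 + 3*q^3 - 22*q^2 - 24*q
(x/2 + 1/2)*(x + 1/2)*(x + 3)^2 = x^4/2 + 15*x^3/4 + 37*x^2/4 + 33*x/4 + 9/4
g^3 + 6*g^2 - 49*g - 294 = (g - 7)*(g + 6)*(g + 7)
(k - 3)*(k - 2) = k^2 - 5*k + 6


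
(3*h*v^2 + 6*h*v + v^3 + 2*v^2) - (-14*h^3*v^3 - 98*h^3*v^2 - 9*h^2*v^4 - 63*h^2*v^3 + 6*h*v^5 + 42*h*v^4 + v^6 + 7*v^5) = 14*h^3*v^3 + 98*h^3*v^2 + 9*h^2*v^4 + 63*h^2*v^3 - 6*h*v^5 - 42*h*v^4 + 3*h*v^2 + 6*h*v - v^6 - 7*v^5 + v^3 + 2*v^2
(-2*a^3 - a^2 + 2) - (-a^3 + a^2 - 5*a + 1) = -a^3 - 2*a^2 + 5*a + 1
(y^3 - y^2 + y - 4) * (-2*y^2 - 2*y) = -2*y^5 + 6*y^2 + 8*y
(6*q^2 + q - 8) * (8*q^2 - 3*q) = 48*q^4 - 10*q^3 - 67*q^2 + 24*q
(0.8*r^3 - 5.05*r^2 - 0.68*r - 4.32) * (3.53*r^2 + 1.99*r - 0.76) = 2.824*r^5 - 16.2345*r^4 - 13.0579*r^3 - 12.7648*r^2 - 8.08*r + 3.2832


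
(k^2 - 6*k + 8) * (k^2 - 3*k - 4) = k^4 - 9*k^3 + 22*k^2 - 32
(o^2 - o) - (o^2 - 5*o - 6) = 4*o + 6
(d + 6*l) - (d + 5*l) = l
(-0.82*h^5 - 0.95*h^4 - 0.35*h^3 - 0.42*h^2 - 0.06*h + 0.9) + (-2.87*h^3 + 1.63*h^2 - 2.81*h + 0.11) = -0.82*h^5 - 0.95*h^4 - 3.22*h^3 + 1.21*h^2 - 2.87*h + 1.01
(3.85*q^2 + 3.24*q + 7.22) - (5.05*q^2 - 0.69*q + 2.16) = -1.2*q^2 + 3.93*q + 5.06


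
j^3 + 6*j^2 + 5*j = j*(j + 1)*(j + 5)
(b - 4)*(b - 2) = b^2 - 6*b + 8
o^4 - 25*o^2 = o^2*(o - 5)*(o + 5)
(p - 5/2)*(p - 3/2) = p^2 - 4*p + 15/4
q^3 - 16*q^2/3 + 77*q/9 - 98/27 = (q - 7/3)^2*(q - 2/3)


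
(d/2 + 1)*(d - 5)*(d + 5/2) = d^3/2 - d^2/4 - 35*d/4 - 25/2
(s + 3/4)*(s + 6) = s^2 + 27*s/4 + 9/2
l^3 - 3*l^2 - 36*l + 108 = (l - 6)*(l - 3)*(l + 6)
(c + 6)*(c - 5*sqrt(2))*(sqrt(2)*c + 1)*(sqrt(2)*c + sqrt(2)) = 2*c^4 - 9*sqrt(2)*c^3 + 14*c^3 - 63*sqrt(2)*c^2 + 2*c^2 - 54*sqrt(2)*c - 70*c - 60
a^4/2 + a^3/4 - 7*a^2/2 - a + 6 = (a/2 + 1)*(a - 2)*(a - 3/2)*(a + 2)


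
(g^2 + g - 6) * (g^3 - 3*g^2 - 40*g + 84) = g^5 - 2*g^4 - 49*g^3 + 62*g^2 + 324*g - 504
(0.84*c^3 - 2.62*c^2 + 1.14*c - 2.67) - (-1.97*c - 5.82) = 0.84*c^3 - 2.62*c^2 + 3.11*c + 3.15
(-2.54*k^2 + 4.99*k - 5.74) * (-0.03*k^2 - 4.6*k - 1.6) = 0.0762*k^4 + 11.5343*k^3 - 18.7178*k^2 + 18.42*k + 9.184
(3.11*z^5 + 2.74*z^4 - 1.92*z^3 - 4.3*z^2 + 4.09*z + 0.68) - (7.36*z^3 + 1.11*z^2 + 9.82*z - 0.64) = 3.11*z^5 + 2.74*z^4 - 9.28*z^3 - 5.41*z^2 - 5.73*z + 1.32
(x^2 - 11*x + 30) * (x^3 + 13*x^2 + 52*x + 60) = x^5 + 2*x^4 - 61*x^3 - 122*x^2 + 900*x + 1800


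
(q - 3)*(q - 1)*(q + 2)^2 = q^4 - 9*q^2 - 4*q + 12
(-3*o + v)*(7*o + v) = -21*o^2 + 4*o*v + v^2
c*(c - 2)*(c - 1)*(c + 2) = c^4 - c^3 - 4*c^2 + 4*c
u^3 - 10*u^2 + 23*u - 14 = (u - 7)*(u - 2)*(u - 1)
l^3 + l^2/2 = l^2*(l + 1/2)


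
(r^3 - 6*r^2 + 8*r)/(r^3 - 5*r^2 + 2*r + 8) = r/(r + 1)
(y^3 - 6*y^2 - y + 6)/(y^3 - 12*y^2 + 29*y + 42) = (y - 1)/(y - 7)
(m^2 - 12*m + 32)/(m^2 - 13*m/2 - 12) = 2*(m - 4)/(2*m + 3)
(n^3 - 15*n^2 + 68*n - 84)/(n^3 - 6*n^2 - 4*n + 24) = (n - 7)/(n + 2)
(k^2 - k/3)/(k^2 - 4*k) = (k - 1/3)/(k - 4)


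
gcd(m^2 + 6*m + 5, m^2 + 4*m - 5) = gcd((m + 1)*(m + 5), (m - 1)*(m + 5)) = m + 5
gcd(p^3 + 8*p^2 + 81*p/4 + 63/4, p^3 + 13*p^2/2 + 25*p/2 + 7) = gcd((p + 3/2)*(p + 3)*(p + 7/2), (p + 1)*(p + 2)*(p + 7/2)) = p + 7/2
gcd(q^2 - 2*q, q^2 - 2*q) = q^2 - 2*q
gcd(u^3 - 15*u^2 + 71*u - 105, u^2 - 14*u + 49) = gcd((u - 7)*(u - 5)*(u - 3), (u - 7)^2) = u - 7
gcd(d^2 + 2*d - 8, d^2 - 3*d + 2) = d - 2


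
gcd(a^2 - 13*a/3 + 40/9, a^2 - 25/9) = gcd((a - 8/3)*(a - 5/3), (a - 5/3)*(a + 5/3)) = a - 5/3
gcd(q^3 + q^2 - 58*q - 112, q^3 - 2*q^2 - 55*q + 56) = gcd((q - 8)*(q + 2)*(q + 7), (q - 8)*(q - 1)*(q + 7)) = q^2 - q - 56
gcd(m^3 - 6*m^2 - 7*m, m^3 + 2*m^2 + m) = m^2 + m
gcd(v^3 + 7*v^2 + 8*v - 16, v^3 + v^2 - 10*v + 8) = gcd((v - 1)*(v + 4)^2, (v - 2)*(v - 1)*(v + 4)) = v^2 + 3*v - 4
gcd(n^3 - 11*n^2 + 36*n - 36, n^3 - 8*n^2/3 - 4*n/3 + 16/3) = n - 2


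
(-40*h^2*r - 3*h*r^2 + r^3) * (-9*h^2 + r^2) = 360*h^4*r + 27*h^3*r^2 - 49*h^2*r^3 - 3*h*r^4 + r^5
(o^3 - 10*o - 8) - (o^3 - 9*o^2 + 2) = 9*o^2 - 10*o - 10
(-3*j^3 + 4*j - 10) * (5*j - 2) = -15*j^4 + 6*j^3 + 20*j^2 - 58*j + 20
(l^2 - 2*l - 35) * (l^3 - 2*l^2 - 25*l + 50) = l^5 - 4*l^4 - 56*l^3 + 170*l^2 + 775*l - 1750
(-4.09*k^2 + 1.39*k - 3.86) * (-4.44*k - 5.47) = 18.1596*k^3 + 16.2007*k^2 + 9.5351*k + 21.1142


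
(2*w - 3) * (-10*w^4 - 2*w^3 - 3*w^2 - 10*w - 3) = -20*w^5 + 26*w^4 - 11*w^2 + 24*w + 9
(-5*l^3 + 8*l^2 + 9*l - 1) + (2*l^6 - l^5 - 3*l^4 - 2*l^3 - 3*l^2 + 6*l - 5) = 2*l^6 - l^5 - 3*l^4 - 7*l^3 + 5*l^2 + 15*l - 6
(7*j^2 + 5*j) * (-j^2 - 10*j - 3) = -7*j^4 - 75*j^3 - 71*j^2 - 15*j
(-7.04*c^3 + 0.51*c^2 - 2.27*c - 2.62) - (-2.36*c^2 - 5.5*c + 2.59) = -7.04*c^3 + 2.87*c^2 + 3.23*c - 5.21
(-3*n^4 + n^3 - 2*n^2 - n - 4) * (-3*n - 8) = 9*n^5 + 21*n^4 - 2*n^3 + 19*n^2 + 20*n + 32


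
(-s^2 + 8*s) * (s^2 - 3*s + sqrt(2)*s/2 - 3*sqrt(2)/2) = -s^4 - sqrt(2)*s^3/2 + 11*s^3 - 24*s^2 + 11*sqrt(2)*s^2/2 - 12*sqrt(2)*s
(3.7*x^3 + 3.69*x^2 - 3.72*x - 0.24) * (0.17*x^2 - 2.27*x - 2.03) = 0.629*x^5 - 7.7717*x^4 - 16.5197*x^3 + 0.9129*x^2 + 8.0964*x + 0.4872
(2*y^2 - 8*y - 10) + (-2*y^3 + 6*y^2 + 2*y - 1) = -2*y^3 + 8*y^2 - 6*y - 11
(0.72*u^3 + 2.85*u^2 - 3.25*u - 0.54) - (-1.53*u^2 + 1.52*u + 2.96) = 0.72*u^3 + 4.38*u^2 - 4.77*u - 3.5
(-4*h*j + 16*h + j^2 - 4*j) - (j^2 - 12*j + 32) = -4*h*j + 16*h + 8*j - 32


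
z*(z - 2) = z^2 - 2*z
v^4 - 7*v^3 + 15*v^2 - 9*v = v*(v - 3)^2*(v - 1)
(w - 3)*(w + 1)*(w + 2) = w^3 - 7*w - 6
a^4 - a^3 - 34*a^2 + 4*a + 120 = (a - 6)*(a - 2)*(a + 2)*(a + 5)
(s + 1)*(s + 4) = s^2 + 5*s + 4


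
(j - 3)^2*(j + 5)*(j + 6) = j^4 + 5*j^3 - 27*j^2 - 81*j + 270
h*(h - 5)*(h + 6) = h^3 + h^2 - 30*h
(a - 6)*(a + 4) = a^2 - 2*a - 24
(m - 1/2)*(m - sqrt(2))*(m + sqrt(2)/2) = m^3 - sqrt(2)*m^2/2 - m^2/2 - m + sqrt(2)*m/4 + 1/2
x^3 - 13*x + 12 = (x - 3)*(x - 1)*(x + 4)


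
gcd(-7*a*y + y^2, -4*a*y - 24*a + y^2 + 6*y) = 1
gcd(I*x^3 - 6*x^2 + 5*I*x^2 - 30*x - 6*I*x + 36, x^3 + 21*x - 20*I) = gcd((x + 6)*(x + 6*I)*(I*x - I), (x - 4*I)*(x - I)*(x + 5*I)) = 1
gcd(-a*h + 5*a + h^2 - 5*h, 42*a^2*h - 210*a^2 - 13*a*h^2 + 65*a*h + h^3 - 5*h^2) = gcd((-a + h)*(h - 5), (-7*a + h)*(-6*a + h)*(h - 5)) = h - 5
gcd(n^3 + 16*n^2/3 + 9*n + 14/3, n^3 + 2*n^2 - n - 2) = n^2 + 3*n + 2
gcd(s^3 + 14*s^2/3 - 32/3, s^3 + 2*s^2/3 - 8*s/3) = s^2 + 2*s/3 - 8/3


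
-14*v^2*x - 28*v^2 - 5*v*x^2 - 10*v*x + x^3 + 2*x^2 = (-7*v + x)*(2*v + x)*(x + 2)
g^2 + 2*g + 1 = (g + 1)^2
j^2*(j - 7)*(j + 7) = j^4 - 49*j^2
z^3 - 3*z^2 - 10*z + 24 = (z - 4)*(z - 2)*(z + 3)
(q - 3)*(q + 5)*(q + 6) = q^3 + 8*q^2 - 3*q - 90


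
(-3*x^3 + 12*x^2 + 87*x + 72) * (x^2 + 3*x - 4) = -3*x^5 + 3*x^4 + 135*x^3 + 285*x^2 - 132*x - 288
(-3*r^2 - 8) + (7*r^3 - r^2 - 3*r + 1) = 7*r^3 - 4*r^2 - 3*r - 7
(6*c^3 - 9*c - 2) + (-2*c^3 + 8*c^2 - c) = 4*c^3 + 8*c^2 - 10*c - 2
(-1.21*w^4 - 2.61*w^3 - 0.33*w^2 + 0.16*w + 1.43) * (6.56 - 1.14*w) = 1.3794*w^5 - 4.9622*w^4 - 16.7454*w^3 - 2.3472*w^2 - 0.5806*w + 9.3808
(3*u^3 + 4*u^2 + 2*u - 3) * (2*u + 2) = 6*u^4 + 14*u^3 + 12*u^2 - 2*u - 6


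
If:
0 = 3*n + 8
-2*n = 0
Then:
No Solution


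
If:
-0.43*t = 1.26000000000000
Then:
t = -2.93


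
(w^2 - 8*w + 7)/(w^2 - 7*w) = (w - 1)/w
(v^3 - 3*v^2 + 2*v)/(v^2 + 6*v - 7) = v*(v - 2)/(v + 7)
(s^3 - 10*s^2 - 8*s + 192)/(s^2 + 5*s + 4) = (s^2 - 14*s + 48)/(s + 1)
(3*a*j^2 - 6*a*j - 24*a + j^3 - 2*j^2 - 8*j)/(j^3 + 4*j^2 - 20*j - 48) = (3*a + j)/(j + 6)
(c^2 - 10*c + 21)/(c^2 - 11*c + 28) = (c - 3)/(c - 4)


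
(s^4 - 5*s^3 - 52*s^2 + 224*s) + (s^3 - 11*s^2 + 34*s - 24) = s^4 - 4*s^3 - 63*s^2 + 258*s - 24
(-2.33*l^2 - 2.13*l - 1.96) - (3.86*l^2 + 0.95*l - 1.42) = -6.19*l^2 - 3.08*l - 0.54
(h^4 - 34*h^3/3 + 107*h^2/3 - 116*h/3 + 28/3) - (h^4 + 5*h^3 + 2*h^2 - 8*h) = -49*h^3/3 + 101*h^2/3 - 92*h/3 + 28/3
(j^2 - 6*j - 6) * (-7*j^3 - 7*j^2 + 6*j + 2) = -7*j^5 + 35*j^4 + 90*j^3 + 8*j^2 - 48*j - 12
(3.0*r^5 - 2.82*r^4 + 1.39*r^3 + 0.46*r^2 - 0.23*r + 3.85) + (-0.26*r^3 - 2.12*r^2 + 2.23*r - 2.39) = 3.0*r^5 - 2.82*r^4 + 1.13*r^3 - 1.66*r^2 + 2.0*r + 1.46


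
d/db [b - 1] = 1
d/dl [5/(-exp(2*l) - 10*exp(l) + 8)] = 10*(exp(l) + 5)*exp(l)/(exp(2*l) + 10*exp(l) - 8)^2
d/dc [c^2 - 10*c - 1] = 2*c - 10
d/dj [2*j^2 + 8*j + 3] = 4*j + 8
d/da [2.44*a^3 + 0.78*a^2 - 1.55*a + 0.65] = 7.32*a^2 + 1.56*a - 1.55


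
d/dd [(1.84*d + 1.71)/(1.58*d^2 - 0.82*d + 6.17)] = (-2.9072*d^2 - 5.4036*d + 12.755)/(2.4964*d^4 - 2.5912*d^3 + 20.1696*d^2 - 10.1188*d + 38.0689)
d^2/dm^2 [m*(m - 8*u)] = 2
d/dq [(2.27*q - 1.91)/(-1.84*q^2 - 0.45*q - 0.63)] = (4.1768*q^2 - 7.0288*q - 2.2896)/(3.3856*q^4 + 1.656*q^3 + 2.5209*q^2 + 0.567*q + 0.3969)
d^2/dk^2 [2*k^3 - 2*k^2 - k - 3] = 12*k - 4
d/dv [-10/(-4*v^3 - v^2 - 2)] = 20*v*(-6*v - 1)/(4*v^3 + v^2 + 2)^2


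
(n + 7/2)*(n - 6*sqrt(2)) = n^2 - 6*sqrt(2)*n + 7*n/2 - 21*sqrt(2)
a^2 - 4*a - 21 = (a - 7)*(a + 3)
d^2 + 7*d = d*(d + 7)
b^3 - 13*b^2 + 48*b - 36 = (b - 6)^2*(b - 1)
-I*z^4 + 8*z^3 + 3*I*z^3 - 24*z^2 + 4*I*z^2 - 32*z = z*(z - 4)*(z + 8*I)*(-I*z - I)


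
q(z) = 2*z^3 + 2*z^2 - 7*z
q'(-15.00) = 1283.00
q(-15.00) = -6195.00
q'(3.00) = 59.00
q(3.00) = 51.00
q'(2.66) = 46.09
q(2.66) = 33.17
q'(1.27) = 7.76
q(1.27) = -1.57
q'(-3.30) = 45.14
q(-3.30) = -26.99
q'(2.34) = 35.21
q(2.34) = 20.20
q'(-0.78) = -6.47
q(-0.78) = 5.73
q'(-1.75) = 4.38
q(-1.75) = 7.66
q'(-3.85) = 66.54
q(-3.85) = -57.54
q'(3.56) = 83.28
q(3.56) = 90.66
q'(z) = 6*z^2 + 4*z - 7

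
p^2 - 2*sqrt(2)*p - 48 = (p - 6*sqrt(2))*(p + 4*sqrt(2))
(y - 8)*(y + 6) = y^2 - 2*y - 48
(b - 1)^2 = b^2 - 2*b + 1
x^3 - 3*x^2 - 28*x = x*(x - 7)*(x + 4)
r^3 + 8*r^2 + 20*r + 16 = (r + 2)^2*(r + 4)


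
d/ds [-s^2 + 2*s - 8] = 2 - 2*s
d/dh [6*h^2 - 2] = 12*h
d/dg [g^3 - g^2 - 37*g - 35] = 3*g^2 - 2*g - 37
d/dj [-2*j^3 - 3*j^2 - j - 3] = -6*j^2 - 6*j - 1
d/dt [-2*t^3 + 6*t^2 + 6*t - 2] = -6*t^2 + 12*t + 6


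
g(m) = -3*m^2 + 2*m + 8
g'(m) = 2 - 6*m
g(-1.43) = -0.99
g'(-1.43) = 10.58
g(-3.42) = -33.93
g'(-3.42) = 22.52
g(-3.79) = -42.67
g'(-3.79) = 24.74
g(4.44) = -42.26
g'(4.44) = -24.64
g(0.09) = 8.16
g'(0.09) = 1.46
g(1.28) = 5.64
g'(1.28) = -5.68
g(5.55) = -73.31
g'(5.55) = -31.30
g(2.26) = -2.80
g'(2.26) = -11.56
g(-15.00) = -697.00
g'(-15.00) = 92.00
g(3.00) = -13.00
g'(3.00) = -16.00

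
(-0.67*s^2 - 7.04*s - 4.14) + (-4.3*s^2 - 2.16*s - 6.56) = -4.97*s^2 - 9.2*s - 10.7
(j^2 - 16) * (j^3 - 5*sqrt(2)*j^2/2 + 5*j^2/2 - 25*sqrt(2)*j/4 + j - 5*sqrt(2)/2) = j^5 - 5*sqrt(2)*j^4/2 + 5*j^4/2 - 15*j^3 - 25*sqrt(2)*j^3/4 - 40*j^2 + 75*sqrt(2)*j^2/2 - 16*j + 100*sqrt(2)*j + 40*sqrt(2)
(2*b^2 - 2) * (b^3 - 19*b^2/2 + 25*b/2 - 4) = 2*b^5 - 19*b^4 + 23*b^3 + 11*b^2 - 25*b + 8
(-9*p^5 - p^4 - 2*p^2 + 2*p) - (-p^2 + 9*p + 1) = -9*p^5 - p^4 - p^2 - 7*p - 1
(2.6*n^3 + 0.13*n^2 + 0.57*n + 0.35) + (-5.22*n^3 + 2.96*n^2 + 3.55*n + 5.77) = -2.62*n^3 + 3.09*n^2 + 4.12*n + 6.12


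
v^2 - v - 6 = (v - 3)*(v + 2)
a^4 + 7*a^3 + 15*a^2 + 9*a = a*(a + 1)*(a + 3)^2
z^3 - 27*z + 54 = (z - 3)^2*(z + 6)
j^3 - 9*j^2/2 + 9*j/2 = j*(j - 3)*(j - 3/2)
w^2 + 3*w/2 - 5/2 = (w - 1)*(w + 5/2)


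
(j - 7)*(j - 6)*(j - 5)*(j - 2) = j^4 - 20*j^3 + 143*j^2 - 424*j + 420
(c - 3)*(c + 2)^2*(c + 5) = c^4 + 6*c^3 - 3*c^2 - 52*c - 60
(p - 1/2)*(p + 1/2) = p^2 - 1/4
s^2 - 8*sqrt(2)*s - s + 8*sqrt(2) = (s - 1)*(s - 8*sqrt(2))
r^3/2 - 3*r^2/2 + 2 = (r/2 + 1/2)*(r - 2)^2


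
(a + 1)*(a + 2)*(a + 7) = a^3 + 10*a^2 + 23*a + 14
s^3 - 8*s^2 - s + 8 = (s - 8)*(s - 1)*(s + 1)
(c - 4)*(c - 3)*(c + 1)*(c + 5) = c^4 - c^3 - 25*c^2 + 37*c + 60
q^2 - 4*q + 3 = (q - 3)*(q - 1)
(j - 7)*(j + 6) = j^2 - j - 42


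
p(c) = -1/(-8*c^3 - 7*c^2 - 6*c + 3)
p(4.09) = 0.00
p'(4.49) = -0.00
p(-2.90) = -0.01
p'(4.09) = -0.00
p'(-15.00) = 0.00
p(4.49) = 0.00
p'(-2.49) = -0.01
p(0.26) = -1.21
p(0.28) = -1.68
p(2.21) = 0.01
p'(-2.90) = -0.01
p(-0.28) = -0.23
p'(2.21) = -0.01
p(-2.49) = -0.01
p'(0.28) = -33.27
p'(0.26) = -16.50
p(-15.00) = 0.00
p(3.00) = 0.00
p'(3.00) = 0.00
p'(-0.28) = -0.21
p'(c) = -(24*c^2 + 14*c + 6)/(-8*c^3 - 7*c^2 - 6*c + 3)^2 = 2*(-12*c^2 - 7*c - 3)/(8*c^3 + 7*c^2 + 6*c - 3)^2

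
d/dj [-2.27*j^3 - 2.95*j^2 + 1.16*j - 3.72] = -6.81*j^2 - 5.9*j + 1.16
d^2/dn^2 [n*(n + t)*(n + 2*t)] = 6*n + 6*t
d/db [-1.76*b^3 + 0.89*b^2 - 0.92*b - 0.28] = -5.28*b^2 + 1.78*b - 0.92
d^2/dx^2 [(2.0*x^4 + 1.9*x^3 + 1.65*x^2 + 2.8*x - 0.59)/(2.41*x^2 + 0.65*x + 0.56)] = (23.2324*x^6 + 18.798*x^5 + 21.2652*x^4 + 35.48093*x^3 - 22.245714*x^2 - 24.64365*x + 0.090458)/(13.997521*x^6 + 11.325795*x^5 + 12.812283*x^4 + 5.538065*x^3 + 2.977128*x^2 + 0.61152*x + 0.175616)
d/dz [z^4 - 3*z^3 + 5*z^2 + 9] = z*(4*z^2 - 9*z + 10)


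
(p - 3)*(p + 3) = p^2 - 9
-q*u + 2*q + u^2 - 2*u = (-q + u)*(u - 2)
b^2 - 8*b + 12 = (b - 6)*(b - 2)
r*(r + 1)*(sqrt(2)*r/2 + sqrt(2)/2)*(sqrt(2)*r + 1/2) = r^4 + sqrt(2)*r^3/4 + 2*r^3 + sqrt(2)*r^2/2 + r^2 + sqrt(2)*r/4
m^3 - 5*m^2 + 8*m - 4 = (m - 2)^2*(m - 1)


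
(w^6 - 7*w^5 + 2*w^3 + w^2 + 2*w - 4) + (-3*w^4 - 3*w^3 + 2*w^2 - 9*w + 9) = w^6 - 7*w^5 - 3*w^4 - w^3 + 3*w^2 - 7*w + 5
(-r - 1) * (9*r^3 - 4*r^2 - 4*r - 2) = -9*r^4 - 5*r^3 + 8*r^2 + 6*r + 2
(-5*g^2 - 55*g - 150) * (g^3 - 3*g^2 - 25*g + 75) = -5*g^5 - 40*g^4 + 140*g^3 + 1450*g^2 - 375*g - 11250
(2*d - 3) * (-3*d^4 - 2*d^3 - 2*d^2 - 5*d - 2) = -6*d^5 + 5*d^4 + 2*d^3 - 4*d^2 + 11*d + 6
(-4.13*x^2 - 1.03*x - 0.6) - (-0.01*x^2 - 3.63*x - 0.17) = -4.12*x^2 + 2.6*x - 0.43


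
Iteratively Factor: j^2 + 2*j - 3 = (j + 3)*(j - 1)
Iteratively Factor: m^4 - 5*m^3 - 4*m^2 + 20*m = (m)*(m^3 - 5*m^2 - 4*m + 20) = m*(m + 2)*(m^2 - 7*m + 10) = m*(m - 2)*(m + 2)*(m - 5)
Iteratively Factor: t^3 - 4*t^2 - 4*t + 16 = (t - 2)*(t^2 - 2*t - 8) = (t - 2)*(t + 2)*(t - 4)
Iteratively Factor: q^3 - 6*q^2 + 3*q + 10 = (q + 1)*(q^2 - 7*q + 10) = (q - 2)*(q + 1)*(q - 5)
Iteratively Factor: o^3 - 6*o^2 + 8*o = (o - 4)*(o^2 - 2*o) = (o - 4)*(o - 2)*(o)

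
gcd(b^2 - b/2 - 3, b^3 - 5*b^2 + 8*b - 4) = b - 2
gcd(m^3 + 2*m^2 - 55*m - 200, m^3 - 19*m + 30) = m + 5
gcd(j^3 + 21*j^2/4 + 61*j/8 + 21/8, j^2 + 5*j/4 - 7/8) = j + 7/4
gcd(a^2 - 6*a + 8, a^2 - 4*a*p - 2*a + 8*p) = a - 2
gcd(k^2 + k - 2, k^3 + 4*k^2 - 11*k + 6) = k - 1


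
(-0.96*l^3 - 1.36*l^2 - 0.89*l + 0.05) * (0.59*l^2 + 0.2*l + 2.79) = -0.5664*l^5 - 0.9944*l^4 - 3.4755*l^3 - 3.9429*l^2 - 2.4731*l + 0.1395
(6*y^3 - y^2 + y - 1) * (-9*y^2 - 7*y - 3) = -54*y^5 - 33*y^4 - 20*y^3 + 5*y^2 + 4*y + 3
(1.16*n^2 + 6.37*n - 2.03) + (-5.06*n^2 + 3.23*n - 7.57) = -3.9*n^2 + 9.6*n - 9.6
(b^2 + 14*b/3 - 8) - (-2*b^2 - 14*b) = 3*b^2 + 56*b/3 - 8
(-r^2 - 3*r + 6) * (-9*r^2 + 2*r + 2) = 9*r^4 + 25*r^3 - 62*r^2 + 6*r + 12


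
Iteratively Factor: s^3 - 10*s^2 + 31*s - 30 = (s - 3)*(s^2 - 7*s + 10) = (s - 3)*(s - 2)*(s - 5)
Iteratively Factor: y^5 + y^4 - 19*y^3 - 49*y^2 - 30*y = (y + 1)*(y^4 - 19*y^2 - 30*y) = y*(y + 1)*(y^3 - 19*y - 30) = y*(y - 5)*(y + 1)*(y^2 + 5*y + 6) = y*(y - 5)*(y + 1)*(y + 3)*(y + 2)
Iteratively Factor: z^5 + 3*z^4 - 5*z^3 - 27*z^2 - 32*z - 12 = (z - 3)*(z^4 + 6*z^3 + 13*z^2 + 12*z + 4) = (z - 3)*(z + 2)*(z^3 + 4*z^2 + 5*z + 2) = (z - 3)*(z + 2)^2*(z^2 + 2*z + 1) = (z - 3)*(z + 1)*(z + 2)^2*(z + 1)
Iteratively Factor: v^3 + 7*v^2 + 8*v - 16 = (v + 4)*(v^2 + 3*v - 4) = (v + 4)^2*(v - 1)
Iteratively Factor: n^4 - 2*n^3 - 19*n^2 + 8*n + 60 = (n + 2)*(n^3 - 4*n^2 - 11*n + 30) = (n + 2)*(n + 3)*(n^2 - 7*n + 10) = (n - 2)*(n + 2)*(n + 3)*(n - 5)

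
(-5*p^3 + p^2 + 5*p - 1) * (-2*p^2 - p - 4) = 10*p^5 + 3*p^4 + 9*p^3 - 7*p^2 - 19*p + 4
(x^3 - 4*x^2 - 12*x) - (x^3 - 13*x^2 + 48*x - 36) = 9*x^2 - 60*x + 36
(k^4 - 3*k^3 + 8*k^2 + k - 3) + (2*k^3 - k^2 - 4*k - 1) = k^4 - k^3 + 7*k^2 - 3*k - 4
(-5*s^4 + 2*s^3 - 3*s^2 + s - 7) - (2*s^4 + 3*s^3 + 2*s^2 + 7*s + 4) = -7*s^4 - s^3 - 5*s^2 - 6*s - 11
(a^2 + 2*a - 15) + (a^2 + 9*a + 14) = 2*a^2 + 11*a - 1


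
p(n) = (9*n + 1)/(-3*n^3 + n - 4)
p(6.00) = -0.09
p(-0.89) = 2.53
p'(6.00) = 0.03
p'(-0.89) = -8.82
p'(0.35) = -2.35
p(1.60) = -1.05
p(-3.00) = -0.35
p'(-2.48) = -0.52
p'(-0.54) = -2.59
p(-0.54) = 0.95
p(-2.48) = -0.54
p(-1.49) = -2.80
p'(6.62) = 0.02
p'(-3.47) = -0.16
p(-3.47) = -0.26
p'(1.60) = 0.96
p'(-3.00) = -0.26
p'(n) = (9*n + 1)*(9*n^2 - 1)/(-3*n^3 + n - 4)^2 + 9/(-3*n^3 + n - 4) = (-27*n^3 + 9*n + (9*n + 1)*(9*n^2 - 1) - 36)/(3*n^3 - n + 4)^2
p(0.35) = -1.10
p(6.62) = -0.07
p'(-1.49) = -9.95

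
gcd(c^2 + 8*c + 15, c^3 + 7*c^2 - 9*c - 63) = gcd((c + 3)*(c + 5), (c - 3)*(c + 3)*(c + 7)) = c + 3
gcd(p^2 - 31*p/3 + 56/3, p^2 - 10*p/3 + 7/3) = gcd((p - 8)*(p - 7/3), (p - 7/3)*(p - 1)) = p - 7/3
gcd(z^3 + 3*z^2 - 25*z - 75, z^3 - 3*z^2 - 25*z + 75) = z^2 - 25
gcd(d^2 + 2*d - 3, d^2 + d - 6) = d + 3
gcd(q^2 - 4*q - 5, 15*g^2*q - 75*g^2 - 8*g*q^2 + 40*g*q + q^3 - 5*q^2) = q - 5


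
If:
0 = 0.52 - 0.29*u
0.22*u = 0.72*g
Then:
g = 0.55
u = 1.79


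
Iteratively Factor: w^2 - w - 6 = (w + 2)*(w - 3)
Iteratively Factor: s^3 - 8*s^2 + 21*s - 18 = (s - 2)*(s^2 - 6*s + 9) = (s - 3)*(s - 2)*(s - 3)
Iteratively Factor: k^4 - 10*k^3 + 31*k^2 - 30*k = (k - 5)*(k^3 - 5*k^2 + 6*k) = (k - 5)*(k - 3)*(k^2 - 2*k) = (k - 5)*(k - 3)*(k - 2)*(k)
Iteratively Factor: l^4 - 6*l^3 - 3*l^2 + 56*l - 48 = (l - 1)*(l^3 - 5*l^2 - 8*l + 48) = (l - 1)*(l + 3)*(l^2 - 8*l + 16) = (l - 4)*(l - 1)*(l + 3)*(l - 4)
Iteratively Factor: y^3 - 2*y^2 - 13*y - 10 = (y + 1)*(y^2 - 3*y - 10) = (y + 1)*(y + 2)*(y - 5)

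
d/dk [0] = 0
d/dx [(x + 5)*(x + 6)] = 2*x + 11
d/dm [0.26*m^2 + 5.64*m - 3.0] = 0.52*m + 5.64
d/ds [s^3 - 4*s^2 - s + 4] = 3*s^2 - 8*s - 1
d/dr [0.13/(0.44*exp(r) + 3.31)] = -0.0572*exp(r)/(0.44*exp(r) + 3.31)^2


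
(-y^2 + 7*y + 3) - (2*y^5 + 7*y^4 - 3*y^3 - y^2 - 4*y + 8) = -2*y^5 - 7*y^4 + 3*y^3 + 11*y - 5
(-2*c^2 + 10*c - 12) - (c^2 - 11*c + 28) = -3*c^2 + 21*c - 40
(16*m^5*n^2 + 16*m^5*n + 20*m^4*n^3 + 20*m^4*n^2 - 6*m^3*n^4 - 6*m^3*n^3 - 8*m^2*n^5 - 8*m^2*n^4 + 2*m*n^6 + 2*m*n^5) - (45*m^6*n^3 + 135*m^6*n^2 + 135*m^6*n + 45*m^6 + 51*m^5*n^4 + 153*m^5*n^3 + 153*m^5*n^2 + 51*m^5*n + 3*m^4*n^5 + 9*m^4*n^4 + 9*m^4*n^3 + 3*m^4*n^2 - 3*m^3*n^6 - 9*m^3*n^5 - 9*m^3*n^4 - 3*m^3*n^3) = -45*m^6*n^3 - 135*m^6*n^2 - 135*m^6*n - 45*m^6 - 51*m^5*n^4 - 153*m^5*n^3 - 137*m^5*n^2 - 35*m^5*n - 3*m^4*n^5 - 9*m^4*n^4 + 11*m^4*n^3 + 17*m^4*n^2 + 3*m^3*n^6 + 9*m^3*n^5 + 3*m^3*n^4 - 3*m^3*n^3 - 8*m^2*n^5 - 8*m^2*n^4 + 2*m*n^6 + 2*m*n^5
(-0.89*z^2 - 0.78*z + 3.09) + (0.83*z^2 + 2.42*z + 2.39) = -0.0600000000000001*z^2 + 1.64*z + 5.48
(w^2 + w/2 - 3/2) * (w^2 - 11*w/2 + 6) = w^4 - 5*w^3 + 7*w^2/4 + 45*w/4 - 9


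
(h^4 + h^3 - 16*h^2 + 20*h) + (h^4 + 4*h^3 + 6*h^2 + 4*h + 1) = 2*h^4 + 5*h^3 - 10*h^2 + 24*h + 1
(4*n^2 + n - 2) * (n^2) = 4*n^4 + n^3 - 2*n^2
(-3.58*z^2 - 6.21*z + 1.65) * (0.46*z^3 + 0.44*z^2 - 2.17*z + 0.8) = -1.6468*z^5 - 4.4318*z^4 + 5.7952*z^3 + 11.3377*z^2 - 8.5485*z + 1.32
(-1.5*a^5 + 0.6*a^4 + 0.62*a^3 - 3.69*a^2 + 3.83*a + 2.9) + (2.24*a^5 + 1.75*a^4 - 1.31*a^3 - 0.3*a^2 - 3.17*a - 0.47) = 0.74*a^5 + 2.35*a^4 - 0.69*a^3 - 3.99*a^2 + 0.66*a + 2.43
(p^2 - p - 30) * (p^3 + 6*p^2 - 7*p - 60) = p^5 + 5*p^4 - 43*p^3 - 233*p^2 + 270*p + 1800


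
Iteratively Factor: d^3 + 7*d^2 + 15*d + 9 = (d + 1)*(d^2 + 6*d + 9) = (d + 1)*(d + 3)*(d + 3)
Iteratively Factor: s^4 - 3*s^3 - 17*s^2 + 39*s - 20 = (s + 4)*(s^3 - 7*s^2 + 11*s - 5) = (s - 1)*(s + 4)*(s^2 - 6*s + 5) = (s - 5)*(s - 1)*(s + 4)*(s - 1)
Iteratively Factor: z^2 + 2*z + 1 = (z + 1)*(z + 1)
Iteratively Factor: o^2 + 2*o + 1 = (o + 1)*(o + 1)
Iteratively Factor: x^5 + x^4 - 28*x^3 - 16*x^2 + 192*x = (x)*(x^4 + x^3 - 28*x^2 - 16*x + 192) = x*(x - 3)*(x^3 + 4*x^2 - 16*x - 64) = x*(x - 4)*(x - 3)*(x^2 + 8*x + 16) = x*(x - 4)*(x - 3)*(x + 4)*(x + 4)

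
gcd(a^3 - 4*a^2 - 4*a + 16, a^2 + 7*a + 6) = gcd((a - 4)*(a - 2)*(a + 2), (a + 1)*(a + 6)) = 1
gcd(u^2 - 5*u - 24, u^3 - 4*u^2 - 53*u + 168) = u - 8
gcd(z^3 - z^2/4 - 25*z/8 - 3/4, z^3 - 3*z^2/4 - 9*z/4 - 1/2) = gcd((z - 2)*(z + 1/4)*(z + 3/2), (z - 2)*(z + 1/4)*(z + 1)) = z^2 - 7*z/4 - 1/2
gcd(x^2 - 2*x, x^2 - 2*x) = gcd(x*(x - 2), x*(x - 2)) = x^2 - 2*x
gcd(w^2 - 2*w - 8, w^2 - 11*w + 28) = w - 4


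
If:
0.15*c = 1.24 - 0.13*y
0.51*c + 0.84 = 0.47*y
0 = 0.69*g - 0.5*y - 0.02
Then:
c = 3.46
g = 4.05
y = 5.54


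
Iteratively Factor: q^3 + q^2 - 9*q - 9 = (q + 1)*(q^2 - 9) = (q - 3)*(q + 1)*(q + 3)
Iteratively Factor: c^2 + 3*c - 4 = (c - 1)*(c + 4)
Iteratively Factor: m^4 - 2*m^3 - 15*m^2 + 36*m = (m - 3)*(m^3 + m^2 - 12*m) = (m - 3)^2*(m^2 + 4*m) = (m - 3)^2*(m + 4)*(m)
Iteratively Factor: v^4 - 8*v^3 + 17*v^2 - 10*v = (v - 2)*(v^3 - 6*v^2 + 5*v) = v*(v - 2)*(v^2 - 6*v + 5) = v*(v - 2)*(v - 1)*(v - 5)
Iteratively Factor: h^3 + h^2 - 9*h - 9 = (h + 3)*(h^2 - 2*h - 3) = (h + 1)*(h + 3)*(h - 3)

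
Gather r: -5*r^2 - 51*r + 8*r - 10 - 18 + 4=-5*r^2 - 43*r - 24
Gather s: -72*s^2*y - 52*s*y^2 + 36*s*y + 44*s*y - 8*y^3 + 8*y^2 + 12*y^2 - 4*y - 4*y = -72*s^2*y + s*(-52*y^2 + 80*y) - 8*y^3 + 20*y^2 - 8*y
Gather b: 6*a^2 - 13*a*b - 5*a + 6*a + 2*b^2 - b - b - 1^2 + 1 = 6*a^2 + a + 2*b^2 + b*(-13*a - 2)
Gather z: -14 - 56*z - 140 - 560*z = -616*z - 154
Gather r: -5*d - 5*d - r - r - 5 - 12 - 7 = -10*d - 2*r - 24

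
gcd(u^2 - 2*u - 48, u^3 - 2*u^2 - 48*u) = u^2 - 2*u - 48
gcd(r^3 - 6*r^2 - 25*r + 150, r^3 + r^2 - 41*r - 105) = r + 5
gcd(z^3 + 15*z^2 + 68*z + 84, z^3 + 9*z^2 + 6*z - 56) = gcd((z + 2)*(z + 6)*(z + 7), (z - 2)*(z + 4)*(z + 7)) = z + 7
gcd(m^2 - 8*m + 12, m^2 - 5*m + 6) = m - 2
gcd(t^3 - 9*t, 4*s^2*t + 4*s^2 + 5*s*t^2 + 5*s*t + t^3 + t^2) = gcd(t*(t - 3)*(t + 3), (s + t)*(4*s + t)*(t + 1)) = 1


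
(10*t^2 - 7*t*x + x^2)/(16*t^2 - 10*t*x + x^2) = (-5*t + x)/(-8*t + x)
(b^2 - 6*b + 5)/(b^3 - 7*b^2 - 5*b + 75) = (b - 1)/(b^2 - 2*b - 15)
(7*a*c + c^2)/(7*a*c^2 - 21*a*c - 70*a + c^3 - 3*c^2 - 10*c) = c/(c^2 - 3*c - 10)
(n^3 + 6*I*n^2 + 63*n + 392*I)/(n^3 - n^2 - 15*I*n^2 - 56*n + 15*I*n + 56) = (n^2 + 14*I*n - 49)/(n^2 - n*(1 + 7*I) + 7*I)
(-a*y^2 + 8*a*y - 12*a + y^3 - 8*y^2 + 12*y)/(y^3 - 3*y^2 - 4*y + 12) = (-a*y + 6*a + y^2 - 6*y)/(y^2 - y - 6)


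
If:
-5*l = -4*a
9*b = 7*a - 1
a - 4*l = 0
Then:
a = 0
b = -1/9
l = 0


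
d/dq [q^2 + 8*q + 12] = 2*q + 8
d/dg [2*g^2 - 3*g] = 4*g - 3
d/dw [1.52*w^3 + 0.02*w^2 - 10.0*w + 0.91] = 4.56*w^2 + 0.04*w - 10.0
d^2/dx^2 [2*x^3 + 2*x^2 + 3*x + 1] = 12*x + 4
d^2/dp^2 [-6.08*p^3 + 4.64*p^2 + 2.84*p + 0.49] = 9.28 - 36.48*p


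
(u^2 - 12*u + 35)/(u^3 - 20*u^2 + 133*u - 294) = (u - 5)/(u^2 - 13*u + 42)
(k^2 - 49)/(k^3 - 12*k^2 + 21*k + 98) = (k + 7)/(k^2 - 5*k - 14)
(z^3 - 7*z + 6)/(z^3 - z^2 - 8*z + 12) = (z - 1)/(z - 2)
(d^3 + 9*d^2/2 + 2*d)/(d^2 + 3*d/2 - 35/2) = d*(2*d^2 + 9*d + 4)/(2*d^2 + 3*d - 35)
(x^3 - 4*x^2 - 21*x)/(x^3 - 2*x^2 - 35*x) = (x + 3)/(x + 5)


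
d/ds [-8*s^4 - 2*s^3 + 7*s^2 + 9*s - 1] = -32*s^3 - 6*s^2 + 14*s + 9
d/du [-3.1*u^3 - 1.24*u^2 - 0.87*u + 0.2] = -9.3*u^2 - 2.48*u - 0.87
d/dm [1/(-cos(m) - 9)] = -sin(m)/(cos(m) + 9)^2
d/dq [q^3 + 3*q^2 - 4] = 3*q*(q + 2)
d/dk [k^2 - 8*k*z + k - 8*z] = 2*k - 8*z + 1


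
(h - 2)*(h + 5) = h^2 + 3*h - 10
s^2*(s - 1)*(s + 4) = s^4 + 3*s^3 - 4*s^2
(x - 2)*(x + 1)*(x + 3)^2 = x^4 + 5*x^3 + x^2 - 21*x - 18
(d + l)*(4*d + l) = 4*d^2 + 5*d*l + l^2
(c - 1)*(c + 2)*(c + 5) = c^3 + 6*c^2 + 3*c - 10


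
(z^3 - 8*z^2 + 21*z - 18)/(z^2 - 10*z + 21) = (z^2 - 5*z + 6)/(z - 7)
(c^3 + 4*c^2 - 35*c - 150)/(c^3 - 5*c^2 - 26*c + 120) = (c + 5)/(c - 4)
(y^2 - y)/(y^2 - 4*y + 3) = y/(y - 3)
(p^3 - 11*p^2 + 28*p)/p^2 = p - 11 + 28/p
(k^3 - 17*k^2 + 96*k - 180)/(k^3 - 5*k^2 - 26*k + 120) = (k^2 - 11*k + 30)/(k^2 + k - 20)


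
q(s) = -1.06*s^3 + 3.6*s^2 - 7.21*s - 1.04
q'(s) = -3.18*s^2 + 7.2*s - 7.21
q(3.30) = -23.72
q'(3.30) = -18.08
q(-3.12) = 88.69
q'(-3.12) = -60.63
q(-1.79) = 29.48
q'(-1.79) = -30.29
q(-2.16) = 42.01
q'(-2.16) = -37.60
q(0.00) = -1.04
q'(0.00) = -7.21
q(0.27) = -2.75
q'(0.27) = -5.50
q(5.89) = -135.21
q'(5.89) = -75.12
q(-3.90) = 144.71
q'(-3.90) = -83.66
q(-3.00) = 81.61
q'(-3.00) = -57.43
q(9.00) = -547.07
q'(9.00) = -199.99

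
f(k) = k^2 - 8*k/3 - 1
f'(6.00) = 9.33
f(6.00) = 19.00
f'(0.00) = -2.67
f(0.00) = -1.00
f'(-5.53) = -13.73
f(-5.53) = 44.33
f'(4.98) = 7.29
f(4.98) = 10.52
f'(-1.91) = -6.49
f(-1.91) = 7.74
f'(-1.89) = -6.45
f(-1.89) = 7.61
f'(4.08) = 5.49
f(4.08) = 4.77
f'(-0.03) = -2.73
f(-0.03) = -0.92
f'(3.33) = 3.99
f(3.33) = 1.21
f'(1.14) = -0.39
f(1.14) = -2.74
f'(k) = 2*k - 8/3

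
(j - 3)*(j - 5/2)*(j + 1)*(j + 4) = j^4 - j^3/2 - 16*j^2 + 31*j/2 + 30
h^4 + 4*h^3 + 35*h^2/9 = h^2*(h + 5/3)*(h + 7/3)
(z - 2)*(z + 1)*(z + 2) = z^3 + z^2 - 4*z - 4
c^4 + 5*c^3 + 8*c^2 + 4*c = c*(c + 1)*(c + 2)^2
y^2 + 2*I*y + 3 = (y - I)*(y + 3*I)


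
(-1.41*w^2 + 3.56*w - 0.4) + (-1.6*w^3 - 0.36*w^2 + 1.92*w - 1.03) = -1.6*w^3 - 1.77*w^2 + 5.48*w - 1.43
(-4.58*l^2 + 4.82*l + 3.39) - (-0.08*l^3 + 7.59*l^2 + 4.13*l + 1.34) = 0.08*l^3 - 12.17*l^2 + 0.69*l + 2.05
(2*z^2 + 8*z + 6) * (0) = 0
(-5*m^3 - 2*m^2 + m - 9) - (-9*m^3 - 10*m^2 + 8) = 4*m^3 + 8*m^2 + m - 17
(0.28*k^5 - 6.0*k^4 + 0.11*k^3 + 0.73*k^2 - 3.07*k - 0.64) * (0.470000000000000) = 0.1316*k^5 - 2.82*k^4 + 0.0517*k^3 + 0.3431*k^2 - 1.4429*k - 0.3008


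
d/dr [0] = 0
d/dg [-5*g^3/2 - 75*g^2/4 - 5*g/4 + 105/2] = -15*g^2/2 - 75*g/2 - 5/4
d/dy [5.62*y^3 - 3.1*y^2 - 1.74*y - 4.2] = 16.86*y^2 - 6.2*y - 1.74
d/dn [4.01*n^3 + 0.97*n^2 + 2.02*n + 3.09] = 12.03*n^2 + 1.94*n + 2.02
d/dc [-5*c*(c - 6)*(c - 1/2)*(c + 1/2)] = -20*c^3 + 90*c^2 + 5*c/2 - 15/2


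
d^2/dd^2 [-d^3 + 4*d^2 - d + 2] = 8 - 6*d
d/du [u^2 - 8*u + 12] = 2*u - 8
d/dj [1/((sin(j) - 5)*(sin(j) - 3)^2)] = (13 - 3*sin(j))*cos(j)/((sin(j) - 5)^2*(sin(j) - 3)^3)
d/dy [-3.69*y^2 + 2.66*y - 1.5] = 2.66 - 7.38*y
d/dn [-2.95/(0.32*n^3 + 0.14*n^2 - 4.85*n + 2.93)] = (2.832*n^2 + 0.826*n - 14.3075)/(0.32*n^3 + 0.14*n^2 - 4.85*n + 2.93)^2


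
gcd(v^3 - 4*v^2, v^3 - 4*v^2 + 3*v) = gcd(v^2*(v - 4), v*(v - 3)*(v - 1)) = v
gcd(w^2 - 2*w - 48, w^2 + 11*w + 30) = w + 6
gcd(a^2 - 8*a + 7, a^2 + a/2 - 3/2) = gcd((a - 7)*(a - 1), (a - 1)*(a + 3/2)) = a - 1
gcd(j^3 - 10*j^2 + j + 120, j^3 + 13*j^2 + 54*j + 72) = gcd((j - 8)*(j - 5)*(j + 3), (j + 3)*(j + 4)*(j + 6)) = j + 3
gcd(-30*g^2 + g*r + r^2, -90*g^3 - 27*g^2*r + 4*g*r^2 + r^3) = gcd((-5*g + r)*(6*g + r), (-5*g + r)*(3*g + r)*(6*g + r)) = -30*g^2 + g*r + r^2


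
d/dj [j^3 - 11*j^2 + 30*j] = 3*j^2 - 22*j + 30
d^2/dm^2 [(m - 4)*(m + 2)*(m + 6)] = 6*m + 8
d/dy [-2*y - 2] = -2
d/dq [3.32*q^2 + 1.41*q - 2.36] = 6.64*q + 1.41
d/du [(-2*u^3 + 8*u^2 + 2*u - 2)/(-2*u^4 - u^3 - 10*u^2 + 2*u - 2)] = 2*u*(-2*u^5 + 16*u^4 + 20*u^3 - 10*u^2 + 21*u - 36)/(4*u^8 + 4*u^7 + 41*u^6 + 12*u^5 + 104*u^4 - 36*u^3 + 44*u^2 - 8*u + 4)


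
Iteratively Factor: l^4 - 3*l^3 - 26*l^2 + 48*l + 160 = (l - 4)*(l^3 + l^2 - 22*l - 40) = (l - 4)*(l + 2)*(l^2 - l - 20) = (l - 4)*(l + 2)*(l + 4)*(l - 5)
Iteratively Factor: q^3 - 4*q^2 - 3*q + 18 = (q - 3)*(q^2 - q - 6) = (q - 3)^2*(q + 2)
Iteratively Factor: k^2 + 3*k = (k)*(k + 3)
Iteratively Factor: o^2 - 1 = (o - 1)*(o + 1)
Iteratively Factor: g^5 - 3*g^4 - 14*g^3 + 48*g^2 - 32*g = (g)*(g^4 - 3*g^3 - 14*g^2 + 48*g - 32) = g*(g - 4)*(g^3 + g^2 - 10*g + 8) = g*(g - 4)*(g - 1)*(g^2 + 2*g - 8) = g*(g - 4)*(g - 1)*(g + 4)*(g - 2)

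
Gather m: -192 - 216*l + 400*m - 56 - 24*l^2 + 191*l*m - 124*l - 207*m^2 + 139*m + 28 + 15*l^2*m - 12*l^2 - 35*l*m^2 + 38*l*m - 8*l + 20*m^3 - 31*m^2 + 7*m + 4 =-36*l^2 - 348*l + 20*m^3 + m^2*(-35*l - 238) + m*(15*l^2 + 229*l + 546) - 216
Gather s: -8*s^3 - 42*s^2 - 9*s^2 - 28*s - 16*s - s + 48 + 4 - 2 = -8*s^3 - 51*s^2 - 45*s + 50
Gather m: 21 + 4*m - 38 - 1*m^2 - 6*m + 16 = -m^2 - 2*m - 1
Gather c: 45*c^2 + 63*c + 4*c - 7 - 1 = 45*c^2 + 67*c - 8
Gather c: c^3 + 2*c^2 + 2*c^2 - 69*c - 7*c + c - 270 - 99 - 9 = c^3 + 4*c^2 - 75*c - 378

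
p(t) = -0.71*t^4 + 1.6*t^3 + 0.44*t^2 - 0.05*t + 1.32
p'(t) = -2.84*t^3 + 4.8*t^2 + 0.88*t - 0.05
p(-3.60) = -186.70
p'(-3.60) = 191.49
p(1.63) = 4.32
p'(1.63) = 1.84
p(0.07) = 1.32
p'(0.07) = 0.03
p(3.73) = -47.15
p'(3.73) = -77.37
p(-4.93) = -598.87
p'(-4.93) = 452.57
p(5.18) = -275.93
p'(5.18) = -261.43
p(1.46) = 3.94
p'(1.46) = 2.63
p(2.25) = 3.46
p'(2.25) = -6.12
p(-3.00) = -95.28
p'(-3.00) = 117.19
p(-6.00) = -1248.30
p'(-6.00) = 780.91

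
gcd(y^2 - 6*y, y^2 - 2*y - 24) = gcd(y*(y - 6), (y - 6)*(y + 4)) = y - 6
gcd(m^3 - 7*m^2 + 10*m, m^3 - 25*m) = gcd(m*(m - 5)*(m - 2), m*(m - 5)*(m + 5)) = m^2 - 5*m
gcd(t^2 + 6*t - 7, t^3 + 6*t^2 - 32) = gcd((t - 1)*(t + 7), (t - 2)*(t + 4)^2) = 1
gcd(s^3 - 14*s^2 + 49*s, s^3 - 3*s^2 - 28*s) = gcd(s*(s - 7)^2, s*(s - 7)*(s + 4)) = s^2 - 7*s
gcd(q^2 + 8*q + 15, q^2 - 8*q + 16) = 1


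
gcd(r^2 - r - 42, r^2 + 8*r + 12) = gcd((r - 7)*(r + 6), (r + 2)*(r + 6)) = r + 6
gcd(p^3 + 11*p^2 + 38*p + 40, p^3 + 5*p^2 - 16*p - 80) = p^2 + 9*p + 20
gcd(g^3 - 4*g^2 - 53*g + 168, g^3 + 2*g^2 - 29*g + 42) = g^2 + 4*g - 21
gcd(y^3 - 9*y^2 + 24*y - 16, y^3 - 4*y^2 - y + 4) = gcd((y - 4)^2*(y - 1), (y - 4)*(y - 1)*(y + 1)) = y^2 - 5*y + 4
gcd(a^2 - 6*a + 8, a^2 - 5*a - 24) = 1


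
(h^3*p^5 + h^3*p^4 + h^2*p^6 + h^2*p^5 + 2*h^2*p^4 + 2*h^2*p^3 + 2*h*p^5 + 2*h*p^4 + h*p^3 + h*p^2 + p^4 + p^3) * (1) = h^3*p^5 + h^3*p^4 + h^2*p^6 + h^2*p^5 + 2*h^2*p^4 + 2*h^2*p^3 + 2*h*p^5 + 2*h*p^4 + h*p^3 + h*p^2 + p^4 + p^3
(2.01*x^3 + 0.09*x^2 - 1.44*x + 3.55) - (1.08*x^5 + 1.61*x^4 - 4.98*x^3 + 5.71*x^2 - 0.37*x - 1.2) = -1.08*x^5 - 1.61*x^4 + 6.99*x^3 - 5.62*x^2 - 1.07*x + 4.75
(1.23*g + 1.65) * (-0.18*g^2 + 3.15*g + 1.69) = -0.2214*g^3 + 3.5775*g^2 + 7.2762*g + 2.7885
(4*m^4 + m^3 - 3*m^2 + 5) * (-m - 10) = -4*m^5 - 41*m^4 - 7*m^3 + 30*m^2 - 5*m - 50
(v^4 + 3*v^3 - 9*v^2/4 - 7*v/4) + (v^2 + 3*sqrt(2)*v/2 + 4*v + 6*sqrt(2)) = v^4 + 3*v^3 - 5*v^2/4 + 3*sqrt(2)*v/2 + 9*v/4 + 6*sqrt(2)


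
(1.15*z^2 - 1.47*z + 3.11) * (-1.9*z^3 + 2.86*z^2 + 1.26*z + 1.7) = -2.185*z^5 + 6.082*z^4 - 8.6642*z^3 + 8.9974*z^2 + 1.4196*z + 5.287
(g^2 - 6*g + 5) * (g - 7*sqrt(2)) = g^3 - 7*sqrt(2)*g^2 - 6*g^2 + 5*g + 42*sqrt(2)*g - 35*sqrt(2)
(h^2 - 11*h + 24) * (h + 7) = h^3 - 4*h^2 - 53*h + 168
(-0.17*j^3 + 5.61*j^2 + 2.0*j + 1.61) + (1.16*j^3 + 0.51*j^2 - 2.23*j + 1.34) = 0.99*j^3 + 6.12*j^2 - 0.23*j + 2.95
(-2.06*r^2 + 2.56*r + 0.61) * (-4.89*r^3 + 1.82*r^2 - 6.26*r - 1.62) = 10.0734*r^5 - 16.2676*r^4 + 14.5719*r^3 - 11.5782*r^2 - 7.9658*r - 0.9882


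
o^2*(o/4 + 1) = o^3/4 + o^2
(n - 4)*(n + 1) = n^2 - 3*n - 4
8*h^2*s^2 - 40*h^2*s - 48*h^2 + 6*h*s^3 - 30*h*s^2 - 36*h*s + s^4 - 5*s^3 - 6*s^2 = (2*h + s)*(4*h + s)*(s - 6)*(s + 1)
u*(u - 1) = u^2 - u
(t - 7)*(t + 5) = t^2 - 2*t - 35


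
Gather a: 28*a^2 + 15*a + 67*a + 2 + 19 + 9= 28*a^2 + 82*a + 30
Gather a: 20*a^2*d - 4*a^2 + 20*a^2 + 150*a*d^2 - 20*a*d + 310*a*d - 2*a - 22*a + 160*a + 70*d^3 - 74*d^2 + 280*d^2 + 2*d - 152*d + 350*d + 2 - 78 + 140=a^2*(20*d + 16) + a*(150*d^2 + 290*d + 136) + 70*d^3 + 206*d^2 + 200*d + 64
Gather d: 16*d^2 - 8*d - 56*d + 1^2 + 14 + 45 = 16*d^2 - 64*d + 60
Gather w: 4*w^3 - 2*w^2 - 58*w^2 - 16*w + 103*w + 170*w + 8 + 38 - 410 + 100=4*w^3 - 60*w^2 + 257*w - 264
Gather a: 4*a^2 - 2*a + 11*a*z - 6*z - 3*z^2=4*a^2 + a*(11*z - 2) - 3*z^2 - 6*z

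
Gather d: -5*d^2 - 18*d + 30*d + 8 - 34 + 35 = -5*d^2 + 12*d + 9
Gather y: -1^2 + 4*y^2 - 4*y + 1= 4*y^2 - 4*y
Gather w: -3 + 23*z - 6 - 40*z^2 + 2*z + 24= -40*z^2 + 25*z + 15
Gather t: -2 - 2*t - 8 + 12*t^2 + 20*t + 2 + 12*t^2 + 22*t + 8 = 24*t^2 + 40*t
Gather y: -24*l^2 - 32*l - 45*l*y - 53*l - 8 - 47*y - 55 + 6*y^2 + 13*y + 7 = -24*l^2 - 85*l + 6*y^2 + y*(-45*l - 34) - 56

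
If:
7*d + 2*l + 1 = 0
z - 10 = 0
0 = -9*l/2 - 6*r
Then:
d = 8*r/21 - 1/7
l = -4*r/3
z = 10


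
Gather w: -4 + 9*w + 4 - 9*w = 0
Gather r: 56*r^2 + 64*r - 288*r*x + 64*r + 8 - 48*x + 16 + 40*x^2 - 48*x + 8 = 56*r^2 + r*(128 - 288*x) + 40*x^2 - 96*x + 32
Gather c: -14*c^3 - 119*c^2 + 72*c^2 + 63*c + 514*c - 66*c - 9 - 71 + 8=-14*c^3 - 47*c^2 + 511*c - 72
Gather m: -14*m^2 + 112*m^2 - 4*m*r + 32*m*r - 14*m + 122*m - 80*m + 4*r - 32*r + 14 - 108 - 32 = 98*m^2 + m*(28*r + 28) - 28*r - 126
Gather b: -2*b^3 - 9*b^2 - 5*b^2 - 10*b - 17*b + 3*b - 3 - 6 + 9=-2*b^3 - 14*b^2 - 24*b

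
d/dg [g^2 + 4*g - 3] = 2*g + 4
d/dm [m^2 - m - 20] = 2*m - 1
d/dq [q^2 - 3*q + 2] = 2*q - 3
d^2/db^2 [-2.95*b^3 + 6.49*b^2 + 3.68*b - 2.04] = 12.98 - 17.7*b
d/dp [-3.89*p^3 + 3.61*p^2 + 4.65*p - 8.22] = -11.67*p^2 + 7.22*p + 4.65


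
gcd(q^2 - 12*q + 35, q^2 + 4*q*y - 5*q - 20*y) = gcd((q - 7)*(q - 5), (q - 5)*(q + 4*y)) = q - 5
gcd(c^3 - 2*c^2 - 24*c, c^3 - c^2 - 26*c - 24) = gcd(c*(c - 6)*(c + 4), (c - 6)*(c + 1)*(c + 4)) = c^2 - 2*c - 24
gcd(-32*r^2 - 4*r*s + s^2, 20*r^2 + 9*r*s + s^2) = 4*r + s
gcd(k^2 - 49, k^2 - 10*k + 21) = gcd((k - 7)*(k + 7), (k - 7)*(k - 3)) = k - 7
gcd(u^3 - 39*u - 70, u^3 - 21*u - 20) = 1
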